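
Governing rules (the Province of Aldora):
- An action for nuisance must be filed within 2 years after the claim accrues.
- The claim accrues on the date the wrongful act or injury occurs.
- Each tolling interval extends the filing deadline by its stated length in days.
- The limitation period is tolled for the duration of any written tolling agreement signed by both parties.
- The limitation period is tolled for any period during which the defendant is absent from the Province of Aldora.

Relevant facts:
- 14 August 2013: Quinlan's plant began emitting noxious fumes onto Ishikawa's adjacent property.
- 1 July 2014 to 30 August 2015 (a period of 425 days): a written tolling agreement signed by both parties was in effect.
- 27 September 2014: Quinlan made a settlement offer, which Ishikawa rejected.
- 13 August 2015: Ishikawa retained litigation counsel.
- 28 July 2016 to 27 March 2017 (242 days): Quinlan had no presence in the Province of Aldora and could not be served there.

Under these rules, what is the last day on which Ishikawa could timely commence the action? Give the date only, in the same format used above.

The limitation period began to run on 14 August 2013.
2 years from 14 August 2013 is 14 August 2015.
The period was tolled for 425 days by the written tolling agreement (1 July 2014 to 30 August 2015), pushing the deadline to 12 October 2016.
The defendant's absence from the jurisdiction from 28 July 2016 to 27 March 2017 tolled the period for 242 days, extending the deadline to 11 June 2017.
Nothing else in the chronology tolls or restarts the period.

11 June 2017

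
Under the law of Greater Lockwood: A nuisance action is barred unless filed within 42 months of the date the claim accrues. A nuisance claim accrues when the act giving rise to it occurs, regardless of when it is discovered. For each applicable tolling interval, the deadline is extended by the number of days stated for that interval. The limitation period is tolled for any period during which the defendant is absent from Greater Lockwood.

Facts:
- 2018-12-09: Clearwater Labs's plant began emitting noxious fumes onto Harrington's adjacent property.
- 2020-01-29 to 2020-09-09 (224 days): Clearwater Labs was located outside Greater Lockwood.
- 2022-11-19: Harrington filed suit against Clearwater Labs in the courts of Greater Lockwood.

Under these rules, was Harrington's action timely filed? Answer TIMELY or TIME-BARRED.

The claim accrued on 2018-12-09, the date of the act.
42 months from 2018-12-09 is 2022-06-09.
Because the defendant's absence from the jurisdiction ran from 2020-01-29 to 2020-09-09, the deadline is extended by 224 days to 2023-01-19.
The 2022-11-19 filing precedes the 2023-01-19 deadline; the claim is timely.

TIMELY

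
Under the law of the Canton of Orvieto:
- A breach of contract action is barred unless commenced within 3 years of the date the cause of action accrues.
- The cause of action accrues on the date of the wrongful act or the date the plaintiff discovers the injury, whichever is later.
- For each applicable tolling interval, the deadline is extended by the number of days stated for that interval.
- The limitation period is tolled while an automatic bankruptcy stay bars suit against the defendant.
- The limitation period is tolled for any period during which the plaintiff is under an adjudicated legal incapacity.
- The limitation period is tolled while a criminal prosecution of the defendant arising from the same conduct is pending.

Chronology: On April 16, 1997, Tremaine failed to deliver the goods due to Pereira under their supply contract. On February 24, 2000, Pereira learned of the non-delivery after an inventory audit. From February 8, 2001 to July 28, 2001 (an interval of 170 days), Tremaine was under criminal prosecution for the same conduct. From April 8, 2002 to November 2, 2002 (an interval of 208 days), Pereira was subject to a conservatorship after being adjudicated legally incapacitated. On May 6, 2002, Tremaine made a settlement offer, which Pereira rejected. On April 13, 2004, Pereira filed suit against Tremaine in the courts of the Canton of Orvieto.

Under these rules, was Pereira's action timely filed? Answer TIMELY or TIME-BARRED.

TIME-BARRED

Because discovery on February 24, 2000 post-dates the April 16, 1997 act, accrual under the later-of rule falls on February 24, 2000.
3 years from February 24, 2000 is February 24, 2003.
The period was tolled for 170 days by the pending criminal prosecution (February 8, 2001 to July 28, 2001), pushing the deadline to August 13, 2003.
The plaintiff's legal incapacity from April 8, 2002 to November 2, 2002 tolled the period for 208 days, extending the deadline to March 8, 2004.
None of the other events listed affects the running of the period under the stated rules.
Filing on April 13, 2004 missed the March 8, 2004 deadline — the action is time-barred.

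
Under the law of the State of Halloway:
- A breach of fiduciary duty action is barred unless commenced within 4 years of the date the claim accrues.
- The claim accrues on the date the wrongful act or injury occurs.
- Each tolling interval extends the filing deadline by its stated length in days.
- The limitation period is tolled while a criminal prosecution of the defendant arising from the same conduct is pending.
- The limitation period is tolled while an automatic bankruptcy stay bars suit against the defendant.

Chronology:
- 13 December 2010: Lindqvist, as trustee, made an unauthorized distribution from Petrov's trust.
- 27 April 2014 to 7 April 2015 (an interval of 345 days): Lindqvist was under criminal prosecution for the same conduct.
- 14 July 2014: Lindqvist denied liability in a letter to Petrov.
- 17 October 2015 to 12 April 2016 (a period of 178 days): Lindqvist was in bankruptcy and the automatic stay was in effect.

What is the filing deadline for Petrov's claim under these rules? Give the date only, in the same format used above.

The claim accrued on 13 December 2010, the date of the act.
Adding the 4 years base period to 13 December 2010 gives a deadline of 13 December 2014, before any tolling.
Because the pending criminal prosecution ran from 27 April 2014 to 7 April 2015, the deadline is extended by 345 days to 23 November 2015.
The automatic bankruptcy stay from 17 October 2015 to 12 April 2016 tolled the period for 178 days, extending the deadline to 19 May 2016.
Nothing else in the chronology tolls or restarts the period.

19 May 2016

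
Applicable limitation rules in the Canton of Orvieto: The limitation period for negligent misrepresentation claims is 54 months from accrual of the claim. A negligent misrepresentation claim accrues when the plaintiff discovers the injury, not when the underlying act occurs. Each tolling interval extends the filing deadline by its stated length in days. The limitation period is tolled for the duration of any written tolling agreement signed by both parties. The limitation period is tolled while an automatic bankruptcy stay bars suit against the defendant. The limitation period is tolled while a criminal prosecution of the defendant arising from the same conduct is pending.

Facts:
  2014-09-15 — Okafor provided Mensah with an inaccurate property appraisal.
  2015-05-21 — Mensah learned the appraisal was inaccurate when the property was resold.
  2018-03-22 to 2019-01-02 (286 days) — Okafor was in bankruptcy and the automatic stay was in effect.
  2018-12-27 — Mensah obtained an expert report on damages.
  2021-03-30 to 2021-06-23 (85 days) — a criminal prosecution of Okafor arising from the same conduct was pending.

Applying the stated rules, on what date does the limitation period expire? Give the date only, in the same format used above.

Accrual is tied to discovery, so the period began on 2015-05-21 rather than on 2014-09-15 when the act occurred.
Adding the 54 months base period to 2015-05-21 gives a deadline of 2019-11-21, before any tolling.
The period was tolled for 286 days by the automatic bankruptcy stay (2018-03-22 to 2019-01-02), pushing the deadline to 2020-09-02.
By the time the pending criminal prosecution began on 2021-03-30, the limitation period had already expired on 2020-09-02; that interval cannot revive it.
None of the other events listed affects the running of the period under the stated rules.

2020-09-02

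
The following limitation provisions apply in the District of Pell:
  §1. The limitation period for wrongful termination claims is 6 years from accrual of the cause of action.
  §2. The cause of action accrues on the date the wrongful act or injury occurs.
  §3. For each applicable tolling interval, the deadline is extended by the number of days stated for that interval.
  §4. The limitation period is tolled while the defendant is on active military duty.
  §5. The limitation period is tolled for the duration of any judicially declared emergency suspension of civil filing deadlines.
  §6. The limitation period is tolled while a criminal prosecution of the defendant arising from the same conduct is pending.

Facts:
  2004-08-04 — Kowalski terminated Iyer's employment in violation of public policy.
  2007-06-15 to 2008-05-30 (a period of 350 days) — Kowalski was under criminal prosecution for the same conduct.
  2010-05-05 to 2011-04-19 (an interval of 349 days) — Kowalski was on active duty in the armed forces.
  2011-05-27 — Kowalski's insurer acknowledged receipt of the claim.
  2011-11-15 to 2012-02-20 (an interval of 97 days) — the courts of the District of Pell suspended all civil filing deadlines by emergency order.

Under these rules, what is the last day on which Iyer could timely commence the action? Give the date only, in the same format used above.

2012-10-08

The cause of action accrued on 2004-08-04, the date of the act.
6 years from 2004-08-04 is 2010-08-04.
Because the pending criminal prosecution ran from 2007-06-15 to 2008-05-30, the deadline is extended by 350 days to 2011-07-20.
The defendant's active military service from 2010-05-05 to 2011-04-19 tolled the period for 349 days, extending the deadline to 2012-07-03.
The emergency suspension of filing deadlines from 2011-11-15 to 2012-02-20 tolled the period for 97 days, extending the deadline to 2012-10-08.
The other events in the timeline have no effect on the limitation period under the stated rules.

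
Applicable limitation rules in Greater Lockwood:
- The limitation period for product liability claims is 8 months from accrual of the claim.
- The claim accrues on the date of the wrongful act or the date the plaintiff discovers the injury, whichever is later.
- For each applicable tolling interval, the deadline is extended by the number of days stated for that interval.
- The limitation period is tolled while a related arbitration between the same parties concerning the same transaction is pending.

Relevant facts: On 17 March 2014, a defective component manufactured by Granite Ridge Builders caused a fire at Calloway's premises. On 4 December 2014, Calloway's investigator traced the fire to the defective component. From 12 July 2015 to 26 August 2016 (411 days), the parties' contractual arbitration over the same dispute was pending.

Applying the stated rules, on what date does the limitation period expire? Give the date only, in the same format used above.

Because discovery on 4 December 2014 post-dates the 17 March 2014 act, accrual under the later-of rule falls on 4 December 2014.
The untolled deadline — 8 months after 4 December 2014 — is 4 August 2015.
Because the pending related arbitration ran from 12 July 2015 to 26 August 2016, the deadline is extended by 411 days to 18 September 2016.

18 September 2016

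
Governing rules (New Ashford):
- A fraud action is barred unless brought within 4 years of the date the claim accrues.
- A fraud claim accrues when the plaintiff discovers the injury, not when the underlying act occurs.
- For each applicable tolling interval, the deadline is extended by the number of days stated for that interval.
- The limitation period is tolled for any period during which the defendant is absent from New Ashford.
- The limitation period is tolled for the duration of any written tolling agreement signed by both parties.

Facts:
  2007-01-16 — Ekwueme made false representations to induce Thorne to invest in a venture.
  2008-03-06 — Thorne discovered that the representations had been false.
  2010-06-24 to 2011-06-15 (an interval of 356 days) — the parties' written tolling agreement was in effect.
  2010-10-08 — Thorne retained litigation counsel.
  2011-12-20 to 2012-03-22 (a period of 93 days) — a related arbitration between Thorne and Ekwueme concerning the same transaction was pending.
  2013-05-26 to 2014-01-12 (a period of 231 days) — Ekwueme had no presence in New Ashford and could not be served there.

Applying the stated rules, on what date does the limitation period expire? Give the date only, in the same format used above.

Accrual is tied to discovery, so the period began on 2008-03-06 rather than on 2007-01-16 when the act occurred.
The untolled deadline — 4 years after 2008-03-06 — is 2012-03-06.
Because the written tolling agreement ran from 2010-06-24 to 2011-06-15, the deadline is extended by 356 days to 2013-02-25.
The defendant's absence from the jurisdiction from 2013-05-26 to 2014-01-12 began after the period had already run on 2013-02-25, so it has no tolling effect.
The pending related arbitration from 2011-12-20 to 2012-03-22 does not toll the period, because no stated rule makes a pending arbitration a tolling event.
None of the other events listed affects the running of the period under the stated rules.

2013-02-25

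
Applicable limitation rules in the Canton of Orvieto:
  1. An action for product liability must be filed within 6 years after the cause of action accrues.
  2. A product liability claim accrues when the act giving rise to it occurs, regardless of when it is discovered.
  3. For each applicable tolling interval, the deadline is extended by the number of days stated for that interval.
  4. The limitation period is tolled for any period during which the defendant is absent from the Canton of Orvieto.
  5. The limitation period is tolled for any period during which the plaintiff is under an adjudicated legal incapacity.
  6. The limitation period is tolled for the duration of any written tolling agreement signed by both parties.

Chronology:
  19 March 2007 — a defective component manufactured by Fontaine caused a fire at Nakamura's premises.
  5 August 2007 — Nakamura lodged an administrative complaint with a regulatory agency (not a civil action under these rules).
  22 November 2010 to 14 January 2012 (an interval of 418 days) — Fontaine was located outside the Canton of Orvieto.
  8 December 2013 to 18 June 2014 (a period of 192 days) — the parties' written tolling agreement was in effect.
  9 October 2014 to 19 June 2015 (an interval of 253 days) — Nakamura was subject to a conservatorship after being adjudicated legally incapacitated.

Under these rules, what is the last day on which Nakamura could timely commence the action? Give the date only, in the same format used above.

30 July 2015

The limitation period began to run on 19 March 2007.
The untolled deadline — 6 years after 19 March 2007 — is 19 March 2013.
Because the defendant's absence from the jurisdiction ran from 22 November 2010 to 14 January 2012, the deadline is extended by 418 days to 11 May 2014.
The written tolling agreement from 8 December 2013 to 18 June 2014 tolled the period for 192 days, extending the deadline to 19 November 2014.
The plaintiff's legal incapacity from 9 October 2014 to 19 June 2015 tolled the period for 253 days, extending the deadline to 30 July 2015.
The other events in the timeline have no effect on the limitation period under the stated rules.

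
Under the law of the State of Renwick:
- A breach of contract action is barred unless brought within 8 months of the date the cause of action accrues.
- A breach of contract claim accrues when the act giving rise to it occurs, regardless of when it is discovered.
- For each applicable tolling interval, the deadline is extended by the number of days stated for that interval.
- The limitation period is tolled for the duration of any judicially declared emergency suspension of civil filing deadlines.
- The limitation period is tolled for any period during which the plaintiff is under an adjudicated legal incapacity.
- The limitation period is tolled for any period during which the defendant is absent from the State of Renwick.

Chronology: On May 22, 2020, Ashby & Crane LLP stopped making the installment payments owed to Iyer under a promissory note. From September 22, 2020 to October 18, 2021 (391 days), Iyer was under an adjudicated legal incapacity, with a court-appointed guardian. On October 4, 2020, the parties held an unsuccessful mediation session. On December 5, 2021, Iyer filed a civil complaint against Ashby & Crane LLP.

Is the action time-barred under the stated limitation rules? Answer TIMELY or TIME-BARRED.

The limitation period began to run on May 22, 2020.
8 months from May 22, 2020 is January 22, 2021.
The plaintiff's legal incapacity from September 22, 2020 to October 18, 2021 tolled the period for 391 days, extending the deadline to February 17, 2022.
The other events in the timeline have no effect on the limitation period under the stated rules.
Filing on December 5, 2021 beat the February 17, 2022 deadline — the action is timely.

TIMELY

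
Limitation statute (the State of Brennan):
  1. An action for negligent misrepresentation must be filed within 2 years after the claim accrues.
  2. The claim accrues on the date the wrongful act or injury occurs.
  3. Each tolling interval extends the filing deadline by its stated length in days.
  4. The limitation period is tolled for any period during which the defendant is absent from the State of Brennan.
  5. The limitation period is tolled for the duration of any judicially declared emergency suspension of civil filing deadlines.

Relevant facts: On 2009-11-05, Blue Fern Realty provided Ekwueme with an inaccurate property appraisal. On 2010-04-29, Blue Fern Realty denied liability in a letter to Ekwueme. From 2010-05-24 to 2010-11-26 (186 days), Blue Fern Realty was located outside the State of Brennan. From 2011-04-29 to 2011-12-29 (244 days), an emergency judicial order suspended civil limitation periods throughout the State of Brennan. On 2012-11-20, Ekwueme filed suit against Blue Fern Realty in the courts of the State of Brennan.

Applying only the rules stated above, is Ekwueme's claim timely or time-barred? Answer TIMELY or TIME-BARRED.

TIMELY

The claim accrued on 2009-11-05, when the wrongful act occurred.
Adding the 2 years base period to 2009-11-05 gives a deadline of 2011-11-05, before any tolling.
The defendant's absence from the jurisdiction from 2010-05-24 to 2010-11-26 tolled the period for 186 days, extending the deadline to 2012-05-09.
Because the emergency suspension of filing deadlines ran from 2011-04-29 to 2011-12-29, the deadline is extended by 244 days to 2013-01-08.
The other events in the timeline have no effect on the limitation period under the stated rules.
Ekwueme filed on 2012-11-20, before the 2013-01-08 deadline, so the action is timely.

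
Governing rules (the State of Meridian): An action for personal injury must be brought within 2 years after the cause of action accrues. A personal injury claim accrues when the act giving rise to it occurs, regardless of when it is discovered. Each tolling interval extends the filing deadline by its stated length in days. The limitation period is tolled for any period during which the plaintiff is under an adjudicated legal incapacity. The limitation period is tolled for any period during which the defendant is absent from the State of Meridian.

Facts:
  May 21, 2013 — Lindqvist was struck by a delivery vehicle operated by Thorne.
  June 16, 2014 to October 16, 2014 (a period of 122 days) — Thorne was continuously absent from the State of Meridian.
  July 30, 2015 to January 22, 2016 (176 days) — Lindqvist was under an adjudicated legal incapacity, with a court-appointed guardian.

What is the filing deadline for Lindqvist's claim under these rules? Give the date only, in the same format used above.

The claim accrued on May 21, 2013, when the wrongful act occurred.
The untolled deadline — 2 years after May 21, 2013 — is May 21, 2015.
The period was tolled for 122 days by the defendant's absence from the jurisdiction (June 16, 2014 to October 16, 2014), pushing the deadline to September 20, 2015.
The period was tolled for 176 days by the plaintiff's legal incapacity (July 30, 2015 to January 22, 2016), pushing the deadline to March 14, 2016.

March 14, 2016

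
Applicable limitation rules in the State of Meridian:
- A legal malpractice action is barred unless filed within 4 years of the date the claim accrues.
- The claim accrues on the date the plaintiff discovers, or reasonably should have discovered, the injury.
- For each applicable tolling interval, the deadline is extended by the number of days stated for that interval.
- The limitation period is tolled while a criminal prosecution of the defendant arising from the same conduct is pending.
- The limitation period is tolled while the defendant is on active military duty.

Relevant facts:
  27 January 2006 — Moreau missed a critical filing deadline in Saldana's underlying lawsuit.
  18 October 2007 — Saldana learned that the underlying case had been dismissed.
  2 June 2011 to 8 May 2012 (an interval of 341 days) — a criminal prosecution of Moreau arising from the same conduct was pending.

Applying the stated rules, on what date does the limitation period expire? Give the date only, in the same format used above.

23 September 2012

The claim did not accrue until Saldana discovered the injury on 18 October 2007; the 27 January 2006 act date does not start the clock under the stated rule.
4 years from 18 October 2007 is 18 October 2011.
The period was tolled for 341 days by the pending criminal prosecution (2 June 2011 to 8 May 2012), pushing the deadline to 23 September 2012.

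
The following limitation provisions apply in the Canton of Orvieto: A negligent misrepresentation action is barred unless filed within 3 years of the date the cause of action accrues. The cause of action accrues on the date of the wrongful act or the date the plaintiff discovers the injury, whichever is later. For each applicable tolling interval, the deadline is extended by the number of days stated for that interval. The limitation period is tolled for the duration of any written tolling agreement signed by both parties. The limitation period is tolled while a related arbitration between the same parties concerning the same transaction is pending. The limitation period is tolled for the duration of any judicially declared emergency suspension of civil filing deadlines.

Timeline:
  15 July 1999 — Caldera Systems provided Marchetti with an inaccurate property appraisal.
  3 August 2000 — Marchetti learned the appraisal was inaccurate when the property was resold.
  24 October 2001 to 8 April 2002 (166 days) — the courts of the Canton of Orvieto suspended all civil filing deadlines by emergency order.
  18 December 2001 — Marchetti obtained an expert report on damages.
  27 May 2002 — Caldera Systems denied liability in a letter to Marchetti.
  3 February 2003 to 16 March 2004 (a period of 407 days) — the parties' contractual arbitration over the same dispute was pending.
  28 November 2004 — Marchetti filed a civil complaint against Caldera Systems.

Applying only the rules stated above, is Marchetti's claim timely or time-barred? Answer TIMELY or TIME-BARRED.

Because discovery on 3 August 2000 post-dates the 15 July 1999 act, accrual under the later-of rule falls on 3 August 2000.
3 years from 3 August 2000 is 3 August 2003.
The period was tolled for 166 days by the emergency suspension of filing deadlines (24 October 2001 to 8 April 2002), pushing the deadline to 16 January 2004.
Because the pending related arbitration ran from 3 February 2003 to 16 March 2004, the deadline is extended by 407 days to 26 February 2005.
The other events in the timeline have no effect on the limitation period under the stated rules.
Filing on 28 November 2004 beat the 26 February 2005 deadline — the action is timely.

TIMELY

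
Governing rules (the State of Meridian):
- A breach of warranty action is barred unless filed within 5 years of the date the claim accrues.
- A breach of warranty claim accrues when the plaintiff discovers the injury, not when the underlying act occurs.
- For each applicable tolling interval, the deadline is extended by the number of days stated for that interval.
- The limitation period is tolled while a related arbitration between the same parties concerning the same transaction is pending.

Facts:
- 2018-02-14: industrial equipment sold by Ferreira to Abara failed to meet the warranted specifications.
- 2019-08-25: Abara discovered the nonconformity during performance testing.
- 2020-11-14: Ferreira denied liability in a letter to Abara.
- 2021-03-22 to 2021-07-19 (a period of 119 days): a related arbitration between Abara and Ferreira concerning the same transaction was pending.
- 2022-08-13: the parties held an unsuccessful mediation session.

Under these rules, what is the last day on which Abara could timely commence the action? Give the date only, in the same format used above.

2024-12-22

Under the discovery rule, the claim accrued on 2019-08-25, when Abara discovered the injury — not on the 2018-02-14 date of the underlying act.
The untolled deadline — 5 years after 2019-08-25 — is 2024-08-25.
The period was tolled for 119 days by the pending related arbitration (2021-03-22 to 2021-07-19), pushing the deadline to 2024-12-22.
None of the other events listed affects the running of the period under the stated rules.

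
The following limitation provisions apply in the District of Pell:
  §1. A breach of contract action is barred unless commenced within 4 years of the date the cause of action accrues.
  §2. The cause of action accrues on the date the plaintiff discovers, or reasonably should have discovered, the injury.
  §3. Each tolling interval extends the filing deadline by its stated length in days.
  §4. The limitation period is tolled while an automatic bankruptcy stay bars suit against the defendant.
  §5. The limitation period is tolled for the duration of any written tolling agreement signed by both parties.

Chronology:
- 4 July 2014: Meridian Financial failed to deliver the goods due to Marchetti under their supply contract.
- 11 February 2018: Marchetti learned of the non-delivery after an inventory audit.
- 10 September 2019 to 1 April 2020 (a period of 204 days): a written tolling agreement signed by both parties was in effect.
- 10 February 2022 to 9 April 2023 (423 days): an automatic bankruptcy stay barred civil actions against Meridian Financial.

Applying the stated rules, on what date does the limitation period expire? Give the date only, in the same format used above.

Accrual is tied to discovery, so the period began on 11 February 2018 rather than on 4 July 2014 when the act occurred.
4 years from 11 February 2018 is 11 February 2022.
The written tolling agreement from 10 September 2019 to 1 April 2020 tolled the period for 204 days, extending the deadline to 3 September 2022.
The automatic bankruptcy stay from 10 February 2022 to 9 April 2023 tolled the period for 423 days, extending the deadline to 31 October 2023.

31 October 2023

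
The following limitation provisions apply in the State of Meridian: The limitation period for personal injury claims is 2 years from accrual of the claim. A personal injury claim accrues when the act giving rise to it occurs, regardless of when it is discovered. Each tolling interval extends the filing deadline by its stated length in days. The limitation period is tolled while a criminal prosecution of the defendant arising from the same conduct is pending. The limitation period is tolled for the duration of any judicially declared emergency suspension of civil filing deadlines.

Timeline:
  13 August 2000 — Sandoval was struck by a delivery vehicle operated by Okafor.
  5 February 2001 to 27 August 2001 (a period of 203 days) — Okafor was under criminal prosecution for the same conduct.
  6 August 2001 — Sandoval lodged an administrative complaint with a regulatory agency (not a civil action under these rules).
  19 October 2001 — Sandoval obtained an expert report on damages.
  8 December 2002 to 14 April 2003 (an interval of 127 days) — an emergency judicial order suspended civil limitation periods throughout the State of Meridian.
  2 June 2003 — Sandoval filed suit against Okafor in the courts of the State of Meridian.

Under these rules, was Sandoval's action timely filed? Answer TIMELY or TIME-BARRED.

The limitation period began to run on 13 August 2000.
Adding the 2 years base period to 13 August 2000 gives a deadline of 13 August 2002, before any tolling.
Because the pending criminal prosecution ran from 5 February 2001 to 27 August 2001, the deadline is extended by 203 days to 4 March 2003.
The emergency suspension of filing deadlines from 8 December 2002 to 14 April 2003 tolled the period for 127 days, extending the deadline to 9 July 2003.
The other events in the timeline have no effect on the limitation period under the stated rules.
The 2 June 2003 filing precedes the 9 July 2003 deadline; the claim is timely.

TIMELY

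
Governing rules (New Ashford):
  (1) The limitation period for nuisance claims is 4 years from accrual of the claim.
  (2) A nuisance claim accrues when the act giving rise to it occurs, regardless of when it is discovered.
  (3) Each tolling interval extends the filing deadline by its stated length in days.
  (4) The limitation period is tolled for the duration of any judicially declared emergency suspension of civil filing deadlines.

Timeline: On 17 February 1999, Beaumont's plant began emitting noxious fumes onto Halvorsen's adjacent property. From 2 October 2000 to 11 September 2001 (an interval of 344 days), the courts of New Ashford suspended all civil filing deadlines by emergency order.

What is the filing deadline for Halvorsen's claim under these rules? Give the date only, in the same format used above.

27 January 2004

The claim accrued on 17 February 1999, when the wrongful act occurred.
The untolled deadline — 4 years after 17 February 1999 — is 17 February 2003.
The emergency suspension of filing deadlines from 2 October 2000 to 11 September 2001 tolled the period for 344 days, extending the deadline to 27 January 2004.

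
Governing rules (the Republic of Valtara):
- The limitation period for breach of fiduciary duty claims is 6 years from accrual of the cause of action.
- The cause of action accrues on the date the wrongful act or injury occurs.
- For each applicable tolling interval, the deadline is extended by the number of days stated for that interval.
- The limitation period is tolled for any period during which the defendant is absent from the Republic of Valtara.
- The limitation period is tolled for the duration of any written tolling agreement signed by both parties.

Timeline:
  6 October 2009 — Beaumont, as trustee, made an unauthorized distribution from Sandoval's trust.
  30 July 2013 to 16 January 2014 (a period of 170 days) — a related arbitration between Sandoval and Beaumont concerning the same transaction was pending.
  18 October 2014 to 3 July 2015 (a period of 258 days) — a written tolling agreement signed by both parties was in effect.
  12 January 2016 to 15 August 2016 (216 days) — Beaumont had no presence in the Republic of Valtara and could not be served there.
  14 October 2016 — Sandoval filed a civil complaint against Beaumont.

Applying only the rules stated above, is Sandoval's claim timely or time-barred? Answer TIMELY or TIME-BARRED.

TIMELY

The claim accrued on 6 October 2009, when the wrongful act occurred.
The untolled deadline — 6 years after 6 October 2009 — is 6 October 2015.
Because the written tolling agreement ran from 18 October 2014 to 3 July 2015, the deadline is extended by 258 days to 20 June 2016.
The defendant's absence from the jurisdiction from 12 January 2016 to 15 August 2016 tolled the period for 216 days, extending the deadline to 22 January 2017.
Although a pending arbitration ran from 30 July 2013 to 16 January 2014, the stated rules do not make that a tolling event, so it is disregarded.
Sandoval filed on 14 October 2016, before the 22 January 2017 deadline, so the action is timely.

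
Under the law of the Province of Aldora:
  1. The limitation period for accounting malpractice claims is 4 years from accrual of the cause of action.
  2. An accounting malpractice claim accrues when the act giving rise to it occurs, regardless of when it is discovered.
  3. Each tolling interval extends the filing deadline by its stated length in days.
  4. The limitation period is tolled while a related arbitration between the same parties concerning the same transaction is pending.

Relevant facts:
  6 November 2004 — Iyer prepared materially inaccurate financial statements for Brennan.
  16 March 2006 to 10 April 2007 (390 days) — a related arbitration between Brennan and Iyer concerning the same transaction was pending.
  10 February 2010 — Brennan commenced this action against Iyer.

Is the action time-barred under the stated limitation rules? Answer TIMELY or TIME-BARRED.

The limitation period began to run on 6 November 2004.
The untolled deadline — 4 years after 6 November 2004 — is 6 November 2008.
The period was tolled for 390 days by the pending related arbitration (16 March 2006 to 10 April 2007), pushing the deadline to 1 December 2009.
Filing on 10 February 2010 missed the 1 December 2009 deadline — the action is time-barred.

TIME-BARRED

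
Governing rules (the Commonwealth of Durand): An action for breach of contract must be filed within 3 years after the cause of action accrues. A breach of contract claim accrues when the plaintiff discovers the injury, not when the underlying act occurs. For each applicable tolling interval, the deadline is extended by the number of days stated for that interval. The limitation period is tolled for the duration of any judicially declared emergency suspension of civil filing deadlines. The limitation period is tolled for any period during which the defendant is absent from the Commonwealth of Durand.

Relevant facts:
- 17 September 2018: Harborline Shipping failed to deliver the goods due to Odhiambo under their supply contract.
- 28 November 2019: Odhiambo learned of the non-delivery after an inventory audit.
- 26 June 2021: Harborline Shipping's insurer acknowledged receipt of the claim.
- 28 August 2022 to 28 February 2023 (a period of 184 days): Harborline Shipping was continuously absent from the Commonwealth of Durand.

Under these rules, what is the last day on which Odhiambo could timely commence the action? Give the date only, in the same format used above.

Under the discovery rule, the claim accrued on 28 November 2019, when Odhiambo discovered the injury — not on the 17 September 2018 date of the underlying act.
3 years from 28 November 2019 is 28 November 2022.
The defendant's absence from the jurisdiction from 28 August 2022 to 28 February 2023 tolled the period for 184 days, extending the deadline to 31 May 2023.
The other events in the timeline have no effect on the limitation period under the stated rules.

31 May 2023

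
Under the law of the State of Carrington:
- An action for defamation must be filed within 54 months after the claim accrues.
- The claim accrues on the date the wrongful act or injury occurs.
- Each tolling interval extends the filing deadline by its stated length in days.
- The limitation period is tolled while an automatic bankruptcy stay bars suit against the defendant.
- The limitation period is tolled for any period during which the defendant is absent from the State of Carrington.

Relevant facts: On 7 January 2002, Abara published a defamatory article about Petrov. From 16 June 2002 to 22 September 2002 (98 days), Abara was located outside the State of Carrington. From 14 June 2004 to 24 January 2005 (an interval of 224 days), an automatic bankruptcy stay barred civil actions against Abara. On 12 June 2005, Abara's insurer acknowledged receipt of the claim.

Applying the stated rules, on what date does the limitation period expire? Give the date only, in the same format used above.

The limitation period began to run on 7 January 2002.
The untolled deadline — 54 months after 7 January 2002 — is 7 July 2006.
The period was tolled for 98 days by the defendant's absence from the jurisdiction (16 June 2002 to 22 September 2002), pushing the deadline to 13 October 2006.
The automatic bankruptcy stay from 14 June 2004 to 24 January 2005 tolled the period for 224 days, extending the deadline to 25 May 2007.
None of the other events listed affects the running of the period under the stated rules.

25 May 2007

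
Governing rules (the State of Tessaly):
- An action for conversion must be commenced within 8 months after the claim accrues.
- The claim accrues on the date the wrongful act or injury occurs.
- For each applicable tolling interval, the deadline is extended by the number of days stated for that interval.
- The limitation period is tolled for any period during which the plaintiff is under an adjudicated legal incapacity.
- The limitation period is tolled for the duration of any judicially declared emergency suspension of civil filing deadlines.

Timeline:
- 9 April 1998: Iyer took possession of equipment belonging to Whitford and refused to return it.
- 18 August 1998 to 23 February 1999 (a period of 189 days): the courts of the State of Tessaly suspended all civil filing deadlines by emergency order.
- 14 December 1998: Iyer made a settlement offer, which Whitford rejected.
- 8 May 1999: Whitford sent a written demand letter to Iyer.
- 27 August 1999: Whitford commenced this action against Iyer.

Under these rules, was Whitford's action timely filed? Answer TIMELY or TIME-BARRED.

The limitation period began to run on 9 April 1998.
The untolled deadline — 8 months after 9 April 1998 — is 9 December 1998.
The emergency suspension of filing deadlines from 18 August 1998 to 23 February 1999 tolled the period for 189 days, extending the deadline to 16 June 1999.
The other events in the timeline have no effect on the limitation period under the stated rules.
Filing on 27 August 1999 missed the 16 June 1999 deadline — the action is time-barred.

TIME-BARRED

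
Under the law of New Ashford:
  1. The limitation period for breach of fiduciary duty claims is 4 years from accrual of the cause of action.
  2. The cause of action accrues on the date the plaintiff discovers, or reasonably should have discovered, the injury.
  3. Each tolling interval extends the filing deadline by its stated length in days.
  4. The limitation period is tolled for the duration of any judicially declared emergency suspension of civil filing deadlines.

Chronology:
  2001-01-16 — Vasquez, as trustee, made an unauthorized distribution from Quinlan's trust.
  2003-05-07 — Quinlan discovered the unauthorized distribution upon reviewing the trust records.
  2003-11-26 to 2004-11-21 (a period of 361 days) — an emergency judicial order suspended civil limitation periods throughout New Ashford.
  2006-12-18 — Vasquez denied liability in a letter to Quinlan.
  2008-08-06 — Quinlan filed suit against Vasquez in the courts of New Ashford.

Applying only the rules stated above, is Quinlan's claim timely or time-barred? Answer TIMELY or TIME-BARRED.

TIME-BARRED

Under the discovery rule, the claim accrued on 2003-05-07, when Quinlan discovered the injury — not on the 2001-01-16 date of the underlying act.
4 years from 2003-05-07 is 2007-05-07.
The emergency suspension of filing deadlines from 2003-11-26 to 2004-11-21 tolled the period for 361 days, extending the deadline to 2008-05-02.
Nothing else in the chronology tolls or restarts the period.
The 2008-08-06 filing falls after the 2008-05-02 deadline; the claim is time-barred.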